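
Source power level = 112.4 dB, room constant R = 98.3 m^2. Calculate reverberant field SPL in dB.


Given values:
  Lw = 112.4 dB, R = 98.3 m^2
Formula: SPL = Lw + 10 * log10(4 / R)
Compute 4 / R = 4 / 98.3 = 0.040692
Compute 10 * log10(0.040692) = -13.9049
SPL = 112.4 + (-13.9049) = 98.5

98.5 dB


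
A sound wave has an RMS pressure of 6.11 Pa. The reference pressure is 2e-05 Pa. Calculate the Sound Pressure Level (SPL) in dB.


Given values:
  p = 6.11 Pa
  p_ref = 2e-05 Pa
Formula: SPL = 20 * log10(p / p_ref)
Compute ratio: p / p_ref = 6.11 / 2e-05 = 305500
Compute log10: log10(305500) = 5.485011
Multiply: SPL = 20 * 5.485011 = 109.7

109.7 dB


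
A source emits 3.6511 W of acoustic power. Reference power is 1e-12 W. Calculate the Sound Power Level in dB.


Given values:
  W = 3.6511 W
  W_ref = 1e-12 W
Formula: SWL = 10 * log10(W / W_ref)
Compute ratio: W / W_ref = 3651100000000
Compute log10: log10(3651100000000) = 12.562424
Multiply: SWL = 10 * 12.562424 = 125.62

125.62 dB


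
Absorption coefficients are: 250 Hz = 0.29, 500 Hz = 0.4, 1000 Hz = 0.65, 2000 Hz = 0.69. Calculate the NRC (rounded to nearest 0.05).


Given values:
  a_250 = 0.29, a_500 = 0.4
  a_1000 = 0.65, a_2000 = 0.69
Formula: NRC = (a250 + a500 + a1000 + a2000) / 4
Sum = 0.29 + 0.4 + 0.65 + 0.69 = 2.03
NRC = 2.03 / 4 = 0.5075
Rounded to nearest 0.05: 0.5

0.5


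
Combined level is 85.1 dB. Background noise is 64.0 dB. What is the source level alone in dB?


Given values:
  L_total = 85.1 dB, L_bg = 64.0 dB
Formula: L_source = 10 * log10(10^(L_total/10) - 10^(L_bg/10))
Convert to linear:
  10^(85.1/10) = 323593656.9296
  10^(64.0/10) = 2511886.4315
Difference: 323593656.9296 - 2511886.4315 = 321081770.4981
L_source = 10 * log10(321081770.4981) = 85.07

85.07 dB


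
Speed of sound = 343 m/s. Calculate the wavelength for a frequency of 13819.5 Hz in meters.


Given values:
  c = 343 m/s, f = 13819.5 Hz
Formula: lambda = c / f
lambda = 343 / 13819.5
lambda = 0.0248

0.0248 m


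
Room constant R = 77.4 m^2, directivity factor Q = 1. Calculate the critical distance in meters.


Given values:
  R = 77.4 m^2, Q = 1
Formula: d_c = 0.141 * sqrt(Q * R)
Compute Q * R = 1 * 77.4 = 77.4
Compute sqrt(77.4) = 8.7977
d_c = 0.141 * 8.7977 = 1.24

1.24 m


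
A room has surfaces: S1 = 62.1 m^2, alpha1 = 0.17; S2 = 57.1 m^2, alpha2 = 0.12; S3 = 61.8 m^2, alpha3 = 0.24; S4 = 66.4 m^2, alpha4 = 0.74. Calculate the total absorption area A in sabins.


Given surfaces:
  Surface 1: 62.1 * 0.17 = 10.557
  Surface 2: 57.1 * 0.12 = 6.852
  Surface 3: 61.8 * 0.24 = 14.832
  Surface 4: 66.4 * 0.74 = 49.136
Formula: A = sum(Si * alpha_i)
A = 10.557 + 6.852 + 14.832 + 49.136
A = 81.38

81.38 sabins


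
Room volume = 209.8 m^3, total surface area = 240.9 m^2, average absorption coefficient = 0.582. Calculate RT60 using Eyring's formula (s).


Given values:
  V = 209.8 m^3, S = 240.9 m^2, alpha = 0.582
Formula: RT60 = 0.161 * V / (-S * ln(1 - alpha))
Compute ln(1 - 0.582) = ln(0.418) = -0.872274
Denominator: -240.9 * -0.872274 = 210.1308
Numerator: 0.161 * 209.8 = 33.7778
RT60 = 33.7778 / 210.1308 = 0.161

0.161 s


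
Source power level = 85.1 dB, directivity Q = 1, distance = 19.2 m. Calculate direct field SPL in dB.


Given values:
  Lw = 85.1 dB, Q = 1, r = 19.2 m
Formula: SPL = Lw + 10 * log10(Q / (4 * pi * r^2))
Compute 4 * pi * r^2 = 4 * pi * 19.2^2 = 4632.4669
Compute Q / denom = 1 / 4632.4669 = 0.00021587
Compute 10 * log10(0.00021587) = -36.6581
SPL = 85.1 + (-36.6581) = 48.44

48.44 dB


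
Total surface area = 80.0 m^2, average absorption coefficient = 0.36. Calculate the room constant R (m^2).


Given values:
  S = 80.0 m^2, alpha = 0.36
Formula: R = S * alpha / (1 - alpha)
Numerator: 80.0 * 0.36 = 28.8
Denominator: 1 - 0.36 = 0.64
R = 28.8 / 0.64 = 45.0

45.0 m^2


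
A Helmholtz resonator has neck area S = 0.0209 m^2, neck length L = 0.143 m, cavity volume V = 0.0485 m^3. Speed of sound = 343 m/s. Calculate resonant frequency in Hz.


Given values:
  S = 0.0209 m^2, L = 0.143 m, V = 0.0485 m^3, c = 343 m/s
Formula: f = (c / (2*pi)) * sqrt(S / (V * L))
Compute V * L = 0.0485 * 0.143 = 0.0069355
Compute S / (V * L) = 0.0209 / 0.0069355 = 3.0135
Compute sqrt(3.0135) = 1.735944
Compute c / (2*pi) = 343 / 6.283185 = 54.590148
f = 54.590148 * 1.735944 = 94.77

94.77 Hz


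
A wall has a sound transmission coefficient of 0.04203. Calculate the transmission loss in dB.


Given values:
  tau = 0.04203
Formula: TL = 10 * log10(1 / tau)
Compute 1 / tau = 1 / 0.04203 = 23.7925
Compute log10(23.7925) = 1.37644
TL = 10 * 1.37644 = 13.76

13.76 dB


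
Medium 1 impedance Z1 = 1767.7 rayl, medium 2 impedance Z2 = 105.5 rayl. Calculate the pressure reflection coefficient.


Given values:
  Z1 = 1767.7 rayl, Z2 = 105.5 rayl
Formula: R = (Z2 - Z1) / (Z2 + Z1)
Numerator: Z2 - Z1 = 105.5 - 1767.7 = -1662.2
Denominator: Z2 + Z1 = 105.5 + 1767.7 = 1873.2
R = -1662.2 / 1873.2 = -0.8874

-0.8874


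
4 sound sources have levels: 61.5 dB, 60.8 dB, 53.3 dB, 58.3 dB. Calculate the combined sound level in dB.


Formula: L_total = 10 * log10( sum(10^(Li/10)) )
  Source 1: 10^(61.5/10) = 1412537.5446
  Source 2: 10^(60.8/10) = 1202264.4346
  Source 3: 10^(53.3/10) = 213796.209
  Source 4: 10^(58.3/10) = 676082.9754
Sum of linear values = 3504681.1636
L_total = 10 * log10(3504681.1636) = 65.45

65.45 dB


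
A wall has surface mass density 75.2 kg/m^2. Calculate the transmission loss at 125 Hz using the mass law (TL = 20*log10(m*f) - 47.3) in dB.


Given values:
  m = 75.2 kg/m^2, f = 125 Hz
Formula: TL = 20 * log10(m * f) - 47.3
Compute m * f = 75.2 * 125 = 9400.0
Compute log10(9400.0) = 3.973128
Compute 20 * 3.973128 = 79.4626
TL = 79.4626 - 47.3 = 32.16

32.16 dB


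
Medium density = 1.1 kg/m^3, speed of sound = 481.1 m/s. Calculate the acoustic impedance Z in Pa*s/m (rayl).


Given values:
  rho = 1.1 kg/m^3
  c = 481.1 m/s
Formula: Z = rho * c
Z = 1.1 * 481.1
Z = 529.21

529.21 rayl


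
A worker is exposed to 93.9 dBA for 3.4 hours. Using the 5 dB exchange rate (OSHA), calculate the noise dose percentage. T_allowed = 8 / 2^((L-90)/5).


Given values:
  L = 93.9 dBA, T = 3.4 hours
Formula: T_allowed = 8 / 2^((L - 90) / 5)
Compute exponent: (93.9 - 90) / 5 = 0.78
Compute 2^(0.78) = 1.717131
T_allowed = 8 / 1.717131 = 4.658934 hours
Dose = (T / T_allowed) * 100
Dose = (3.4 / 4.658934) * 100 = 72.98

72.98 %


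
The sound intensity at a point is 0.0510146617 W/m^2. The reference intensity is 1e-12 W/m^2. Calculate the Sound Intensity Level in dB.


Given values:
  I = 0.0510146617 W/m^2
  I_ref = 1e-12 W/m^2
Formula: SIL = 10 * log10(I / I_ref)
Compute ratio: I / I_ref = 51014661700
Compute log10: log10(51014661700) = 10.707695
Multiply: SIL = 10 * 10.707695 = 107.08

107.08 dB


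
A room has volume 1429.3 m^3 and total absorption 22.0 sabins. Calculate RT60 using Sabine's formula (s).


Given values:
  V = 1429.3 m^3
  A = 22.0 sabins
Formula: RT60 = 0.161 * V / A
Numerator: 0.161 * 1429.3 = 230.1173
RT60 = 230.1173 / 22.0 = 10.46

10.46 s


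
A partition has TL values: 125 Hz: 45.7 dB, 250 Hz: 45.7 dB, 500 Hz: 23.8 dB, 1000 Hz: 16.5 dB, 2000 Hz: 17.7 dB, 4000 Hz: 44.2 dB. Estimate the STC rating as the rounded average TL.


Given TL values at each frequency:
  125 Hz: 45.7 dB
  250 Hz: 45.7 dB
  500 Hz: 23.8 dB
  1000 Hz: 16.5 dB
  2000 Hz: 17.7 dB
  4000 Hz: 44.2 dB
Formula: STC ~ round(average of TL values)
Sum = 45.7 + 45.7 + 23.8 + 16.5 + 17.7 + 44.2 = 193.6
Average = 193.6 / 6 = 32.27
Rounded: 32

32


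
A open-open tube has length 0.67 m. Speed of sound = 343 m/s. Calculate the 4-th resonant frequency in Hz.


Given values:
  Tube type: open-open, L = 0.67 m, c = 343 m/s, n = 4
Formula: f_n = n * c / (2 * L)
Compute 2 * L = 2 * 0.67 = 1.34
f = 4 * 343 / 1.34
f = 1023.88

1023.88 Hz


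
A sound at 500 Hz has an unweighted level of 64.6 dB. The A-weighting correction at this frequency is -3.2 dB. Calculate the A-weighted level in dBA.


Given values:
  SPL = 64.6 dB
  A-weighting at 500 Hz = -3.2 dB
Formula: L_A = SPL + A_weight
L_A = 64.6 + (-3.2)
L_A = 61.4

61.4 dBA


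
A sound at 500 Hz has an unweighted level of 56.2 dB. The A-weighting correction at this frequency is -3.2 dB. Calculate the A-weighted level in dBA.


Given values:
  SPL = 56.2 dB
  A-weighting at 500 Hz = -3.2 dB
Formula: L_A = SPL + A_weight
L_A = 56.2 + (-3.2)
L_A = 53.0

53.0 dBA


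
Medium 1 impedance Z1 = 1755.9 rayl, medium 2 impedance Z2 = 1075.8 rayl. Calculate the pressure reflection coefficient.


Given values:
  Z1 = 1755.9 rayl, Z2 = 1075.8 rayl
Formula: R = (Z2 - Z1) / (Z2 + Z1)
Numerator: Z2 - Z1 = 1075.8 - 1755.9 = -680.1
Denominator: Z2 + Z1 = 1075.8 + 1755.9 = 2831.7
R = -680.1 / 2831.7 = -0.2402

-0.2402


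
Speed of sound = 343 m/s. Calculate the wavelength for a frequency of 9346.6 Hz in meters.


Given values:
  c = 343 m/s, f = 9346.6 Hz
Formula: lambda = c / f
lambda = 343 / 9346.6
lambda = 0.0367

0.0367 m


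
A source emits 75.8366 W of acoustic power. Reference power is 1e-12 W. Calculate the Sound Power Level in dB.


Given values:
  W = 75.8366 W
  W_ref = 1e-12 W
Formula: SWL = 10 * log10(W / W_ref)
Compute ratio: W / W_ref = 75836600000000
Compute log10: log10(75836600000000) = 13.879879
Multiply: SWL = 10 * 13.879879 = 138.8

138.8 dB


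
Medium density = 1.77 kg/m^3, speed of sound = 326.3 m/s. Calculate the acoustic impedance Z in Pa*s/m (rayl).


Given values:
  rho = 1.77 kg/m^3
  c = 326.3 m/s
Formula: Z = rho * c
Z = 1.77 * 326.3
Z = 577.55

577.55 rayl


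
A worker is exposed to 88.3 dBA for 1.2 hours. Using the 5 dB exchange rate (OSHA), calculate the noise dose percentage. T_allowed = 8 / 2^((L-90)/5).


Given values:
  L = 88.3 dBA, T = 1.2 hours
Formula: T_allowed = 8 / 2^((L - 90) / 5)
Compute exponent: (88.3 - 90) / 5 = -0.34
Compute 2^(-0.34) = 0.790041
T_allowed = 8 / 0.790041 = 10.126057 hours
Dose = (T / T_allowed) * 100
Dose = (1.2 / 10.126057) * 100 = 11.85

11.85 %


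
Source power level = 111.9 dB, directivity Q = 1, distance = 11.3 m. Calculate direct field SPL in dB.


Given values:
  Lw = 111.9 dB, Q = 1, r = 11.3 m
Formula: SPL = Lw + 10 * log10(Q / (4 * pi * r^2))
Compute 4 * pi * r^2 = 4 * pi * 11.3^2 = 1604.5999
Compute Q / denom = 1 / 1604.5999 = 0.00062321
Compute 10 * log10(0.00062321) = -32.0537
SPL = 111.9 + (-32.0537) = 79.85

79.85 dB


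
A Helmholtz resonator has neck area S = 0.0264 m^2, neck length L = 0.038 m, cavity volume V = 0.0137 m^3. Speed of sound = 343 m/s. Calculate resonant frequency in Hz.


Given values:
  S = 0.0264 m^2, L = 0.038 m, V = 0.0137 m^3, c = 343 m/s
Formula: f = (c / (2*pi)) * sqrt(S / (V * L))
Compute V * L = 0.0137 * 0.038 = 0.0005206
Compute S / (V * L) = 0.0264 / 0.0005206 = 50.7107
Compute sqrt(50.7107) = 7.121145
Compute c / (2*pi) = 343 / 6.283185 = 54.590148
f = 54.590148 * 7.121145 = 388.74

388.74 Hz


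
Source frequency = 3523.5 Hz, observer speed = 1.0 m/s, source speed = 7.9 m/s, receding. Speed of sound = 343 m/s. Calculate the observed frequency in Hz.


Given values:
  f_s = 3523.5 Hz, v_o = 1.0 m/s, v_s = 7.9 m/s
  Direction: receding
Formula: f_o = f_s * (c - v_o) / (c + v_s)
Numerator: c - v_o = 343 - 1.0 = 342.0
Denominator: c + v_s = 343 + 7.9 = 350.9
f_o = 3523.5 * 342.0 / 350.9 = 3434.13

3434.13 Hz


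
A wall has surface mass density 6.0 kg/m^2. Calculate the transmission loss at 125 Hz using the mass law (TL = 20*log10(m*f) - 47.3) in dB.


Given values:
  m = 6.0 kg/m^2, f = 125 Hz
Formula: TL = 20 * log10(m * f) - 47.3
Compute m * f = 6.0 * 125 = 750.0
Compute log10(750.0) = 2.875061
Compute 20 * 2.875061 = 57.5012
TL = 57.5012 - 47.3 = 10.2

10.2 dB


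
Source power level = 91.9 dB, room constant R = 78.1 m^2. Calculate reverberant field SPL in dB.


Given values:
  Lw = 91.9 dB, R = 78.1 m^2
Formula: SPL = Lw + 10 * log10(4 / R)
Compute 4 / R = 4 / 78.1 = 0.051216
Compute 10 * log10(0.051216) = -12.9059
SPL = 91.9 + (-12.9059) = 78.99

78.99 dB


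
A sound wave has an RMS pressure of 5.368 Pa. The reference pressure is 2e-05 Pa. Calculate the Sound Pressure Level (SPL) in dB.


Given values:
  p = 5.368 Pa
  p_ref = 2e-05 Pa
Formula: SPL = 20 * log10(p / p_ref)
Compute ratio: p / p_ref = 5.368 / 2e-05 = 268400
Compute log10: log10(268400) = 5.428783
Multiply: SPL = 20 * 5.428783 = 108.58

108.58 dB


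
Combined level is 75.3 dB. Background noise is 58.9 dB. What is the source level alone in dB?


Given values:
  L_total = 75.3 dB, L_bg = 58.9 dB
Formula: L_source = 10 * log10(10^(L_total/10) - 10^(L_bg/10))
Convert to linear:
  10^(75.3/10) = 33884415.6139
  10^(58.9/10) = 776247.1166
Difference: 33884415.6139 - 776247.1166 = 33108168.4973
L_source = 10 * log10(33108168.4973) = 75.2

75.2 dB


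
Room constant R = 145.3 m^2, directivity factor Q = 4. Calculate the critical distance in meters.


Given values:
  R = 145.3 m^2, Q = 4
Formula: d_c = 0.141 * sqrt(Q * R)
Compute Q * R = 4 * 145.3 = 581.2
Compute sqrt(581.2) = 24.1081
d_c = 0.141 * 24.1081 = 3.399

3.399 m


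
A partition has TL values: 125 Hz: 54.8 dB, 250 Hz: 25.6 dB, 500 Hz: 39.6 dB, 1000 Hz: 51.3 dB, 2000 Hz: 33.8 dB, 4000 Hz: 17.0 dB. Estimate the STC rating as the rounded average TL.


Given TL values at each frequency:
  125 Hz: 54.8 dB
  250 Hz: 25.6 dB
  500 Hz: 39.6 dB
  1000 Hz: 51.3 dB
  2000 Hz: 33.8 dB
  4000 Hz: 17.0 dB
Formula: STC ~ round(average of TL values)
Sum = 54.8 + 25.6 + 39.6 + 51.3 + 33.8 + 17.0 = 222.1
Average = 222.1 / 6 = 37.02
Rounded: 37

37


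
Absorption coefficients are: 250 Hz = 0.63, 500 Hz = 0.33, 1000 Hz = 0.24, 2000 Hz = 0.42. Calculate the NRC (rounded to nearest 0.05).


Given values:
  a_250 = 0.63, a_500 = 0.33
  a_1000 = 0.24, a_2000 = 0.42
Formula: NRC = (a250 + a500 + a1000 + a2000) / 4
Sum = 0.63 + 0.33 + 0.24 + 0.42 = 1.62
NRC = 1.62 / 4 = 0.405
Rounded to nearest 0.05: 0.4

0.4


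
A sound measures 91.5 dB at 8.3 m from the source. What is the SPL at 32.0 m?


Given values:
  SPL1 = 91.5 dB, r1 = 8.3 m, r2 = 32.0 m
Formula: SPL2 = SPL1 - 20 * log10(r2 / r1)
Compute ratio: r2 / r1 = 32.0 / 8.3 = 3.8554
Compute log10: log10(3.8554) = 0.586069
Compute drop: 20 * 0.586069 = 11.7214
SPL2 = 91.5 - 11.7214 = 79.78

79.78 dB


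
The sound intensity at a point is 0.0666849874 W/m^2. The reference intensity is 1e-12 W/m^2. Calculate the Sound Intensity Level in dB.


Given values:
  I = 0.0666849874 W/m^2
  I_ref = 1e-12 W/m^2
Formula: SIL = 10 * log10(I / I_ref)
Compute ratio: I / I_ref = 66684987400
Compute log10: log10(66684987400) = 10.824028
Multiply: SIL = 10 * 10.824028 = 108.24

108.24 dB


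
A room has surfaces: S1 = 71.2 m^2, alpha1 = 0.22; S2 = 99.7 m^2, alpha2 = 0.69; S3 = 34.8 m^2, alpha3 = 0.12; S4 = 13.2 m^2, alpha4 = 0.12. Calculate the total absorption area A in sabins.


Given surfaces:
  Surface 1: 71.2 * 0.22 = 15.664
  Surface 2: 99.7 * 0.69 = 68.793
  Surface 3: 34.8 * 0.12 = 4.176
  Surface 4: 13.2 * 0.12 = 1.584
Formula: A = sum(Si * alpha_i)
A = 15.664 + 68.793 + 4.176 + 1.584
A = 90.22

90.22 sabins


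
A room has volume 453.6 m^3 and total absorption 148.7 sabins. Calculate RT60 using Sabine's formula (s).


Given values:
  V = 453.6 m^3
  A = 148.7 sabins
Formula: RT60 = 0.161 * V / A
Numerator: 0.161 * 453.6 = 73.0296
RT60 = 73.0296 / 148.7 = 0.491

0.491 s


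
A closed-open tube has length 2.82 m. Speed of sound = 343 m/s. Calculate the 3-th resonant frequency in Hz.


Given values:
  Tube type: closed-open, L = 2.82 m, c = 343 m/s, n = 3
Formula: f_n = (2n - 1) * c / (4 * L)
Compute 2n - 1 = 2*3 - 1 = 5
Compute 4 * L = 4 * 2.82 = 11.28
f = 5 * 343 / 11.28
f = 152.04

152.04 Hz


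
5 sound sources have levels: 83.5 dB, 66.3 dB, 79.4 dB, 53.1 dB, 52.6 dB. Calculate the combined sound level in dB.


Formula: L_total = 10 * log10( sum(10^(Li/10)) )
  Source 1: 10^(83.5/10) = 223872113.8568
  Source 2: 10^(66.3/10) = 4265795.188
  Source 3: 10^(79.4/10) = 87096358.9956
  Source 4: 10^(53.1/10) = 204173.7945
  Source 5: 10^(52.6/10) = 181970.0859
Sum of linear values = 315620411.9208
L_total = 10 * log10(315620411.9208) = 84.99

84.99 dB


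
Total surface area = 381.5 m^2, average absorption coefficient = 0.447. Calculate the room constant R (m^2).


Given values:
  S = 381.5 m^2, alpha = 0.447
Formula: R = S * alpha / (1 - alpha)
Numerator: 381.5 * 0.447 = 170.5305
Denominator: 1 - 0.447 = 0.553
R = 170.5305 / 0.553 = 308.37

308.37 m^2


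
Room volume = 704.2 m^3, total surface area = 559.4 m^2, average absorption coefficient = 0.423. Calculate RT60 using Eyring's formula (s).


Given values:
  V = 704.2 m^3, S = 559.4 m^2, alpha = 0.423
Formula: RT60 = 0.161 * V / (-S * ln(1 - alpha))
Compute ln(1 - 0.423) = ln(0.577) = -0.549913
Denominator: -559.4 * -0.549913 = 307.6213
Numerator: 0.161 * 704.2 = 113.3762
RT60 = 113.3762 / 307.6213 = 0.369

0.369 s


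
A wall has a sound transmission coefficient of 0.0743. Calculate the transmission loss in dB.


Given values:
  tau = 0.0743
Formula: TL = 10 * log10(1 / tau)
Compute 1 / tau = 1 / 0.0743 = 13.459
Compute log10(13.459) = 1.129013
TL = 10 * 1.129013 = 11.29

11.29 dB


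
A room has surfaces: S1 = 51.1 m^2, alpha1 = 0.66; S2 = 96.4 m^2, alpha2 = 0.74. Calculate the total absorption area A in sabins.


Given surfaces:
  Surface 1: 51.1 * 0.66 = 33.726
  Surface 2: 96.4 * 0.74 = 71.336
Formula: A = sum(Si * alpha_i)
A = 33.726 + 71.336
A = 105.06

105.06 sabins


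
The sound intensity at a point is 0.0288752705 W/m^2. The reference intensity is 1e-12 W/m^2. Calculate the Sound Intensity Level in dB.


Given values:
  I = 0.0288752705 W/m^2
  I_ref = 1e-12 W/m^2
Formula: SIL = 10 * log10(I / I_ref)
Compute ratio: I / I_ref = 28875270500
Compute log10: log10(28875270500) = 10.460526
Multiply: SIL = 10 * 10.460526 = 104.61

104.61 dB


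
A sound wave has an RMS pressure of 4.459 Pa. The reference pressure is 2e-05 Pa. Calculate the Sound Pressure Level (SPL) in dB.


Given values:
  p = 4.459 Pa
  p_ref = 2e-05 Pa
Formula: SPL = 20 * log10(p / p_ref)
Compute ratio: p / p_ref = 4.459 / 2e-05 = 222950
Compute log10: log10(222950) = 5.348207
Multiply: SPL = 20 * 5.348207 = 106.96

106.96 dB


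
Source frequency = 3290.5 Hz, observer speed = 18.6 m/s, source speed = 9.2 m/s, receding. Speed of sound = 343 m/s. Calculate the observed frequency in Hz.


Given values:
  f_s = 3290.5 Hz, v_o = 18.6 m/s, v_s = 9.2 m/s
  Direction: receding
Formula: f_o = f_s * (c - v_o) / (c + v_s)
Numerator: c - v_o = 343 - 18.6 = 324.4
Denominator: c + v_s = 343 + 9.2 = 352.2
f_o = 3290.5 * 324.4 / 352.2 = 3030.77

3030.77 Hz


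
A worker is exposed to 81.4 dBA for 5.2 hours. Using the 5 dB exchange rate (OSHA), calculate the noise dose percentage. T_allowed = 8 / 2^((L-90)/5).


Given values:
  L = 81.4 dBA, T = 5.2 hours
Formula: T_allowed = 8 / 2^((L - 90) / 5)
Compute exponent: (81.4 - 90) / 5 = -1.72
Compute 2^(-1.72) = 0.303549
T_allowed = 8 / 0.303549 = 26.354888 hours
Dose = (T / T_allowed) * 100
Dose = (5.2 / 26.354888) * 100 = 19.73

19.73 %


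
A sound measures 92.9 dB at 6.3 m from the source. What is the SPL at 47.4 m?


Given values:
  SPL1 = 92.9 dB, r1 = 6.3 m, r2 = 47.4 m
Formula: SPL2 = SPL1 - 20 * log10(r2 / r1)
Compute ratio: r2 / r1 = 47.4 / 6.3 = 7.5238
Compute log10: log10(7.5238) = 0.876437
Compute drop: 20 * 0.876437 = 17.5287
SPL2 = 92.9 - 17.5287 = 75.37

75.37 dB


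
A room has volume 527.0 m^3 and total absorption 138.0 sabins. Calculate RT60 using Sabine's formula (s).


Given values:
  V = 527.0 m^3
  A = 138.0 sabins
Formula: RT60 = 0.161 * V / A
Numerator: 0.161 * 527.0 = 84.847
RT60 = 84.847 / 138.0 = 0.615

0.615 s


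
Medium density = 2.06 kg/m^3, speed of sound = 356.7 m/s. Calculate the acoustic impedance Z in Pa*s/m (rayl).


Given values:
  rho = 2.06 kg/m^3
  c = 356.7 m/s
Formula: Z = rho * c
Z = 2.06 * 356.7
Z = 734.8

734.8 rayl


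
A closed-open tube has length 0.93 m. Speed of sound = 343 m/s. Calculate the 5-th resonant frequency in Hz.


Given values:
  Tube type: closed-open, L = 0.93 m, c = 343 m/s, n = 5
Formula: f_n = (2n - 1) * c / (4 * L)
Compute 2n - 1 = 2*5 - 1 = 9
Compute 4 * L = 4 * 0.93 = 3.72
f = 9 * 343 / 3.72
f = 829.84

829.84 Hz


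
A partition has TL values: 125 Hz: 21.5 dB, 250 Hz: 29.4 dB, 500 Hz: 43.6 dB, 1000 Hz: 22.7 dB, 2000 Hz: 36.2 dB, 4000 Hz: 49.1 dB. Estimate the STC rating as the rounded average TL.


Given TL values at each frequency:
  125 Hz: 21.5 dB
  250 Hz: 29.4 dB
  500 Hz: 43.6 dB
  1000 Hz: 22.7 dB
  2000 Hz: 36.2 dB
  4000 Hz: 49.1 dB
Formula: STC ~ round(average of TL values)
Sum = 21.5 + 29.4 + 43.6 + 22.7 + 36.2 + 49.1 = 202.5
Average = 202.5 / 6 = 33.75
Rounded: 34

34


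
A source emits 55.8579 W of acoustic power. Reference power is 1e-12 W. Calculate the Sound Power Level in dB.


Given values:
  W = 55.8579 W
  W_ref = 1e-12 W
Formula: SWL = 10 * log10(W / W_ref)
Compute ratio: W / W_ref = 55857900000000
Compute log10: log10(55857900000000) = 13.747085
Multiply: SWL = 10 * 13.747085 = 137.47

137.47 dB


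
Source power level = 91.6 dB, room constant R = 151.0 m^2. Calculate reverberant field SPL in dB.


Given values:
  Lw = 91.6 dB, R = 151.0 m^2
Formula: SPL = Lw + 10 * log10(4 / R)
Compute 4 / R = 4 / 151.0 = 0.02649
Compute 10 * log10(0.02649) = -15.7692
SPL = 91.6 + (-15.7692) = 75.83

75.83 dB


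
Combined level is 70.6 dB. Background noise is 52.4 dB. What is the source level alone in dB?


Given values:
  L_total = 70.6 dB, L_bg = 52.4 dB
Formula: L_source = 10 * log10(10^(L_total/10) - 10^(L_bg/10))
Convert to linear:
  10^(70.6/10) = 11481536.215
  10^(52.4/10) = 173780.0829
Difference: 11481536.215 - 173780.0829 = 11307756.1321
L_source = 10 * log10(11307756.1321) = 70.53

70.53 dB


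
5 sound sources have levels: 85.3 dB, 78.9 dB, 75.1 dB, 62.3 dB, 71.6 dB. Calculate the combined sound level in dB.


Formula: L_total = 10 * log10( sum(10^(Li/10)) )
  Source 1: 10^(85.3/10) = 338844156.1392
  Source 2: 10^(78.9/10) = 77624711.6629
  Source 3: 10^(75.1/10) = 32359365.693
  Source 4: 10^(62.3/10) = 1698243.6525
  Source 5: 10^(71.6/10) = 14454397.7075
Sum of linear values = 464980874.8551
L_total = 10 * log10(464980874.8551) = 86.67

86.67 dB


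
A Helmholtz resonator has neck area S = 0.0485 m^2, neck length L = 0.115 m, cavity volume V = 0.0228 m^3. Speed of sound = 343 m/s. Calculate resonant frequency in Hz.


Given values:
  S = 0.0485 m^2, L = 0.115 m, V = 0.0228 m^3, c = 343 m/s
Formula: f = (c / (2*pi)) * sqrt(S / (V * L))
Compute V * L = 0.0228 * 0.115 = 0.002622
Compute S / (V * L) = 0.0485 / 0.002622 = 18.4973
Compute sqrt(18.4973) = 4.300849
Compute c / (2*pi) = 343 / 6.283185 = 54.590148
f = 54.590148 * 4.300849 = 234.78

234.78 Hz


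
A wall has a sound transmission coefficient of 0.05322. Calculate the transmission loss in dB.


Given values:
  tau = 0.05322
Formula: TL = 10 * log10(1 / tau)
Compute 1 / tau = 1 / 0.05322 = 18.7899
Compute log10(18.7899) = 1.273924
TL = 10 * 1.273924 = 12.74

12.74 dB


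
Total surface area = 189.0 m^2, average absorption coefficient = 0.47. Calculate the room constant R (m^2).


Given values:
  S = 189.0 m^2, alpha = 0.47
Formula: R = S * alpha / (1 - alpha)
Numerator: 189.0 * 0.47 = 88.83
Denominator: 1 - 0.47 = 0.53
R = 88.83 / 0.53 = 167.6

167.6 m^2


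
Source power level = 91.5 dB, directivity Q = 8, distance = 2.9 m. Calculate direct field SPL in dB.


Given values:
  Lw = 91.5 dB, Q = 8, r = 2.9 m
Formula: SPL = Lw + 10 * log10(Q / (4 * pi * r^2))
Compute 4 * pi * r^2 = 4 * pi * 2.9^2 = 105.6832
Compute Q / denom = 8 / 105.6832 = 0.07569793
Compute 10 * log10(0.07569793) = -11.2092
SPL = 91.5 + (-11.2092) = 80.29

80.29 dB


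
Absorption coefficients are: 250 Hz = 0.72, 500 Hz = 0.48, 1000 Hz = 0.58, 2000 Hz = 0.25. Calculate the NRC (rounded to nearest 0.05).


Given values:
  a_250 = 0.72, a_500 = 0.48
  a_1000 = 0.58, a_2000 = 0.25
Formula: NRC = (a250 + a500 + a1000 + a2000) / 4
Sum = 0.72 + 0.48 + 0.58 + 0.25 = 2.03
NRC = 2.03 / 4 = 0.5075
Rounded to nearest 0.05: 0.5

0.5


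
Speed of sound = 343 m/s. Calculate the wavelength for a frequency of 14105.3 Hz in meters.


Given values:
  c = 343 m/s, f = 14105.3 Hz
Formula: lambda = c / f
lambda = 343 / 14105.3
lambda = 0.0243

0.0243 m


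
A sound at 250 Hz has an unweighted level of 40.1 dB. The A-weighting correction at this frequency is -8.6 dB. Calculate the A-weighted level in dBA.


Given values:
  SPL = 40.1 dB
  A-weighting at 250 Hz = -8.6 dB
Formula: L_A = SPL + A_weight
L_A = 40.1 + (-8.6)
L_A = 31.5

31.5 dBA


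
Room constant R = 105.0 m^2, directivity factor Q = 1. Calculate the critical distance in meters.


Given values:
  R = 105.0 m^2, Q = 1
Formula: d_c = 0.141 * sqrt(Q * R)
Compute Q * R = 1 * 105.0 = 105.0
Compute sqrt(105.0) = 10.247
d_c = 0.141 * 10.247 = 1.445

1.445 m


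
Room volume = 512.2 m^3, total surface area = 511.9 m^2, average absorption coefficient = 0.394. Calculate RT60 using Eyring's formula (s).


Given values:
  V = 512.2 m^3, S = 511.9 m^2, alpha = 0.394
Formula: RT60 = 0.161 * V / (-S * ln(1 - alpha))
Compute ln(1 - 0.394) = ln(0.606) = -0.500875
Denominator: -511.9 * -0.500875 = 256.3979
Numerator: 0.161 * 512.2 = 82.4642
RT60 = 82.4642 / 256.3979 = 0.322

0.322 s


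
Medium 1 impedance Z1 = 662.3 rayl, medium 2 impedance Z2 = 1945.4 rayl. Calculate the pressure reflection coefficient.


Given values:
  Z1 = 662.3 rayl, Z2 = 1945.4 rayl
Formula: R = (Z2 - Z1) / (Z2 + Z1)
Numerator: Z2 - Z1 = 1945.4 - 662.3 = 1283.1
Denominator: Z2 + Z1 = 1945.4 + 662.3 = 2607.7
R = 1283.1 / 2607.7 = 0.492

0.492


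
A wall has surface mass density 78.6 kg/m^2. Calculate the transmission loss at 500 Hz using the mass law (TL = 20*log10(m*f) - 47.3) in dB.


Given values:
  m = 78.6 kg/m^2, f = 500 Hz
Formula: TL = 20 * log10(m * f) - 47.3
Compute m * f = 78.6 * 500 = 39300.0
Compute log10(39300.0) = 4.594393
Compute 20 * 4.594393 = 91.8879
TL = 91.8879 - 47.3 = 44.59

44.59 dB


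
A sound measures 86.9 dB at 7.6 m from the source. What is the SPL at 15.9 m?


Given values:
  SPL1 = 86.9 dB, r1 = 7.6 m, r2 = 15.9 m
Formula: SPL2 = SPL1 - 20 * log10(r2 / r1)
Compute ratio: r2 / r1 = 15.9 / 7.6 = 2.0921
Compute log10: log10(2.0921) = 0.320582
Compute drop: 20 * 0.320582 = 6.4116
SPL2 = 86.9 - 6.4116 = 80.49

80.49 dB


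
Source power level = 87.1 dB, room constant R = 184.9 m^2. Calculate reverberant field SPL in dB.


Given values:
  Lw = 87.1 dB, R = 184.9 m^2
Formula: SPL = Lw + 10 * log10(4 / R)
Compute 4 / R = 4 / 184.9 = 0.021633
Compute 10 * log10(0.021633) = -16.6488
SPL = 87.1 + (-16.6488) = 70.45

70.45 dB


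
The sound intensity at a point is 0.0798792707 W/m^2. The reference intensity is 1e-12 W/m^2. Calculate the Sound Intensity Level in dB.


Given values:
  I = 0.0798792707 W/m^2
  I_ref = 1e-12 W/m^2
Formula: SIL = 10 * log10(I / I_ref)
Compute ratio: I / I_ref = 79879270700
Compute log10: log10(79879270700) = 10.902434
Multiply: SIL = 10 * 10.902434 = 109.02

109.02 dB


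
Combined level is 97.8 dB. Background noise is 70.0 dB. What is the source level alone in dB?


Given values:
  L_total = 97.8 dB, L_bg = 70.0 dB
Formula: L_source = 10 * log10(10^(L_total/10) - 10^(L_bg/10))
Convert to linear:
  10^(97.8/10) = 6025595860.7436
  10^(70.0/10) = 10000000.0
Difference: 6025595860.7436 - 10000000.0 = 6015595860.7436
L_source = 10 * log10(6015595860.7436) = 97.79

97.79 dB


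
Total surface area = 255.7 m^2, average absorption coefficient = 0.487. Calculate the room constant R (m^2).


Given values:
  S = 255.7 m^2, alpha = 0.487
Formula: R = S * alpha / (1 - alpha)
Numerator: 255.7 * 0.487 = 124.5259
Denominator: 1 - 0.487 = 0.513
R = 124.5259 / 0.513 = 242.74

242.74 m^2


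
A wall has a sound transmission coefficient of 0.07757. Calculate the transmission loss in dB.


Given values:
  tau = 0.07757
Formula: TL = 10 * log10(1 / tau)
Compute 1 / tau = 1 / 0.07757 = 12.8916
Compute log10(12.8916) = 1.110307
TL = 10 * 1.110307 = 11.1

11.1 dB


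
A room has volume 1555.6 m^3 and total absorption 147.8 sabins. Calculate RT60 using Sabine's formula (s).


Given values:
  V = 1555.6 m^3
  A = 147.8 sabins
Formula: RT60 = 0.161 * V / A
Numerator: 0.161 * 1555.6 = 250.4516
RT60 = 250.4516 / 147.8 = 1.695

1.695 s


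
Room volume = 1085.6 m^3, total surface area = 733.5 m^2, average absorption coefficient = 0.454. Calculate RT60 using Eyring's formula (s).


Given values:
  V = 1085.6 m^3, S = 733.5 m^2, alpha = 0.454
Formula: RT60 = 0.161 * V / (-S * ln(1 - alpha))
Compute ln(1 - 0.454) = ln(0.546) = -0.605136
Denominator: -733.5 * -0.605136 = 443.8673
Numerator: 0.161 * 1085.6 = 174.7816
RT60 = 174.7816 / 443.8673 = 0.394

0.394 s


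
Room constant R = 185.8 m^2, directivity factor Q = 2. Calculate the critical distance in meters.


Given values:
  R = 185.8 m^2, Q = 2
Formula: d_c = 0.141 * sqrt(Q * R)
Compute Q * R = 2 * 185.8 = 371.6
Compute sqrt(371.6) = 19.2769
d_c = 0.141 * 19.2769 = 2.718

2.718 m


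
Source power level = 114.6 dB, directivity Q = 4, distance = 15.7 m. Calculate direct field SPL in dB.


Given values:
  Lw = 114.6 dB, Q = 4, r = 15.7 m
Formula: SPL = Lw + 10 * log10(Q / (4 * pi * r^2))
Compute 4 * pi * r^2 = 4 * pi * 15.7^2 = 3097.4847
Compute Q / denom = 4 / 3097.4847 = 0.00129137
Compute 10 * log10(0.00129137) = -28.8895
SPL = 114.6 + (-28.8895) = 85.71

85.71 dB


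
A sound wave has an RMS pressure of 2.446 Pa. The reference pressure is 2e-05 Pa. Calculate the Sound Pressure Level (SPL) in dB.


Given values:
  p = 2.446 Pa
  p_ref = 2e-05 Pa
Formula: SPL = 20 * log10(p / p_ref)
Compute ratio: p / p_ref = 2.446 / 2e-05 = 122300
Compute log10: log10(122300) = 5.087426
Multiply: SPL = 20 * 5.087426 = 101.75

101.75 dB


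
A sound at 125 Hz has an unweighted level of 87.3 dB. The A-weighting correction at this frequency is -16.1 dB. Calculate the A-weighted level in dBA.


Given values:
  SPL = 87.3 dB
  A-weighting at 125 Hz = -16.1 dB
Formula: L_A = SPL + A_weight
L_A = 87.3 + (-16.1)
L_A = 71.2

71.2 dBA


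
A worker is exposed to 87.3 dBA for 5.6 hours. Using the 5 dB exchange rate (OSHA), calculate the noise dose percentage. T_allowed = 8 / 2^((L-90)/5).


Given values:
  L = 87.3 dBA, T = 5.6 hours
Formula: T_allowed = 8 / 2^((L - 90) / 5)
Compute exponent: (87.3 - 90) / 5 = -0.54
Compute 2^(-0.54) = 0.687771
T_allowed = 8 / 0.687771 = 11.631779 hours
Dose = (T / T_allowed) * 100
Dose = (5.6 / 11.631779) * 100 = 48.14

48.14 %


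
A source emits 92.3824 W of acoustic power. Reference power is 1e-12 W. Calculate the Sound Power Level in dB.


Given values:
  W = 92.3824 W
  W_ref = 1e-12 W
Formula: SWL = 10 * log10(W / W_ref)
Compute ratio: W / W_ref = 92382400000000
Compute log10: log10(92382400000000) = 13.965589
Multiply: SWL = 10 * 13.965589 = 139.66

139.66 dB


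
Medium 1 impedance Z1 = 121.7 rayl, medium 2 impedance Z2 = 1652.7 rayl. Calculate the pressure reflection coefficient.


Given values:
  Z1 = 121.7 rayl, Z2 = 1652.7 rayl
Formula: R = (Z2 - Z1) / (Z2 + Z1)
Numerator: Z2 - Z1 = 1652.7 - 121.7 = 1531.0
Denominator: Z2 + Z1 = 1652.7 + 121.7 = 1774.4
R = 1531.0 / 1774.4 = 0.8628

0.8628


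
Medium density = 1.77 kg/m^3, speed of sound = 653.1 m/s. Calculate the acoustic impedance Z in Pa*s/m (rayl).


Given values:
  rho = 1.77 kg/m^3
  c = 653.1 m/s
Formula: Z = rho * c
Z = 1.77 * 653.1
Z = 1155.99

1155.99 rayl


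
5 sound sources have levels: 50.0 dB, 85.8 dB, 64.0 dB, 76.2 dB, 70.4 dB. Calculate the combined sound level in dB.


Formula: L_total = 10 * log10( sum(10^(Li/10)) )
  Source 1: 10^(50.0/10) = 100000.0
  Source 2: 10^(85.8/10) = 380189396.3206
  Source 3: 10^(64.0/10) = 2511886.4315
  Source 4: 10^(76.2/10) = 41686938.347
  Source 5: 10^(70.4/10) = 10964781.9614
Sum of linear values = 435453003.0605
L_total = 10 * log10(435453003.0605) = 86.39

86.39 dB


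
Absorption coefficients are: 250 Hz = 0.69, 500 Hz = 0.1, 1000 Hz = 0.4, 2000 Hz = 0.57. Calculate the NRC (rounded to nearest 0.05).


Given values:
  a_250 = 0.69, a_500 = 0.1
  a_1000 = 0.4, a_2000 = 0.57
Formula: NRC = (a250 + a500 + a1000 + a2000) / 4
Sum = 0.69 + 0.1 + 0.4 + 0.57 = 1.76
NRC = 1.76 / 4 = 0.44
Rounded to nearest 0.05: 0.45

0.45


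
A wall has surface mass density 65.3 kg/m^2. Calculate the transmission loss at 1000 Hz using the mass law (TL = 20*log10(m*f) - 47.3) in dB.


Given values:
  m = 65.3 kg/m^2, f = 1000 Hz
Formula: TL = 20 * log10(m * f) - 47.3
Compute m * f = 65.3 * 1000 = 65300.0
Compute log10(65300.0) = 4.814913
Compute 20 * 4.814913 = 96.2983
TL = 96.2983 - 47.3 = 49.0

49.0 dB


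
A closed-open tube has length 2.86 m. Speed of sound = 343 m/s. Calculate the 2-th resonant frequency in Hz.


Given values:
  Tube type: closed-open, L = 2.86 m, c = 343 m/s, n = 2
Formula: f_n = (2n - 1) * c / (4 * L)
Compute 2n - 1 = 2*2 - 1 = 3
Compute 4 * L = 4 * 2.86 = 11.44
f = 3 * 343 / 11.44
f = 89.95

89.95 Hz


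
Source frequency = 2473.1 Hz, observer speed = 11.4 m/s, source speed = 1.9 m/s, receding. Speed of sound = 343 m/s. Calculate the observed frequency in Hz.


Given values:
  f_s = 2473.1 Hz, v_o = 11.4 m/s, v_s = 1.9 m/s
  Direction: receding
Formula: f_o = f_s * (c - v_o) / (c + v_s)
Numerator: c - v_o = 343 - 11.4 = 331.6
Denominator: c + v_s = 343 + 1.9 = 344.9
f_o = 2473.1 * 331.6 / 344.9 = 2377.73

2377.73 Hz


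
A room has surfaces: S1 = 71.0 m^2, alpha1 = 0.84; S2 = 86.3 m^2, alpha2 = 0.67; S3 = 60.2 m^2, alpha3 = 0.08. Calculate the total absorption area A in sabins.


Given surfaces:
  Surface 1: 71.0 * 0.84 = 59.64
  Surface 2: 86.3 * 0.67 = 57.821
  Surface 3: 60.2 * 0.08 = 4.816
Formula: A = sum(Si * alpha_i)
A = 59.64 + 57.821 + 4.816
A = 122.28

122.28 sabins


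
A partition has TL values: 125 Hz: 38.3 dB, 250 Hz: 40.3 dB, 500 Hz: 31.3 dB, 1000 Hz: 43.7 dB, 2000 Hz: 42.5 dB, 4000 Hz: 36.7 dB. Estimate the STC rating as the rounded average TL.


Given TL values at each frequency:
  125 Hz: 38.3 dB
  250 Hz: 40.3 dB
  500 Hz: 31.3 dB
  1000 Hz: 43.7 dB
  2000 Hz: 42.5 dB
  4000 Hz: 36.7 dB
Formula: STC ~ round(average of TL values)
Sum = 38.3 + 40.3 + 31.3 + 43.7 + 42.5 + 36.7 = 232.8
Average = 232.8 / 6 = 38.8
Rounded: 39

39


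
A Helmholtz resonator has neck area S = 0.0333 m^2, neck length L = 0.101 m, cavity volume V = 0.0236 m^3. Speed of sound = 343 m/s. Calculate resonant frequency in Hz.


Given values:
  S = 0.0333 m^2, L = 0.101 m, V = 0.0236 m^3, c = 343 m/s
Formula: f = (c / (2*pi)) * sqrt(S / (V * L))
Compute V * L = 0.0236 * 0.101 = 0.0023836
Compute S / (V * L) = 0.0333 / 0.0023836 = 13.9705
Compute sqrt(13.9705) = 3.737713
Compute c / (2*pi) = 343 / 6.283185 = 54.590148
f = 54.590148 * 3.737713 = 204.04

204.04 Hz


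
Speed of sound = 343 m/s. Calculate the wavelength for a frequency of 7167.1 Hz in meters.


Given values:
  c = 343 m/s, f = 7167.1 Hz
Formula: lambda = c / f
lambda = 343 / 7167.1
lambda = 0.0479

0.0479 m


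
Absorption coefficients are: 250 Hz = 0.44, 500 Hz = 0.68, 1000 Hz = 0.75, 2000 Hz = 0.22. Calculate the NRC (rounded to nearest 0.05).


Given values:
  a_250 = 0.44, a_500 = 0.68
  a_1000 = 0.75, a_2000 = 0.22
Formula: NRC = (a250 + a500 + a1000 + a2000) / 4
Sum = 0.44 + 0.68 + 0.75 + 0.22 = 2.09
NRC = 2.09 / 4 = 0.5225
Rounded to nearest 0.05: 0.5

0.5


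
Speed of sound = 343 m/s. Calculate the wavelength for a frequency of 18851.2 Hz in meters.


Given values:
  c = 343 m/s, f = 18851.2 Hz
Formula: lambda = c / f
lambda = 343 / 18851.2
lambda = 0.0182

0.0182 m


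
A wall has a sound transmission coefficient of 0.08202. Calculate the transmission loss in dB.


Given values:
  tau = 0.08202
Formula: TL = 10 * log10(1 / tau)
Compute 1 / tau = 1 / 0.08202 = 12.1921
Compute log10(12.1921) = 1.086079
TL = 10 * 1.086079 = 10.86

10.86 dB


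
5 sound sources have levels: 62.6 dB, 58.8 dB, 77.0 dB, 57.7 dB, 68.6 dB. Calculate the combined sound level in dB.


Formula: L_total = 10 * log10( sum(10^(Li/10)) )
  Source 1: 10^(62.6/10) = 1819700.8586
  Source 2: 10^(58.8/10) = 758577.575
  Source 3: 10^(77.0/10) = 50118723.3627
  Source 4: 10^(57.7/10) = 588843.6554
  Source 5: 10^(68.6/10) = 7244359.6007
Sum of linear values = 60530205.0524
L_total = 10 * log10(60530205.0524) = 77.82

77.82 dB


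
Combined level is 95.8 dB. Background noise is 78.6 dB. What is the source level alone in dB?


Given values:
  L_total = 95.8 dB, L_bg = 78.6 dB
Formula: L_source = 10 * log10(10^(L_total/10) - 10^(L_bg/10))
Convert to linear:
  10^(95.8/10) = 3801893963.2056
  10^(78.6/10) = 72443596.0075
Difference: 3801893963.2056 - 72443596.0075 = 3729450367.1981
L_source = 10 * log10(3729450367.1981) = 95.72

95.72 dB


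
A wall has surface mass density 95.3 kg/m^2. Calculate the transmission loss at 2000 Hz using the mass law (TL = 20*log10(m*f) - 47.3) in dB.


Given values:
  m = 95.3 kg/m^2, f = 2000 Hz
Formula: TL = 20 * log10(m * f) - 47.3
Compute m * f = 95.3 * 2000 = 190600.0
Compute log10(190600.0) = 5.280123
Compute 20 * 5.280123 = 105.6025
TL = 105.6025 - 47.3 = 58.3

58.3 dB


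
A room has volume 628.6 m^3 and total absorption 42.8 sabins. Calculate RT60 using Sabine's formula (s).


Given values:
  V = 628.6 m^3
  A = 42.8 sabins
Formula: RT60 = 0.161 * V / A
Numerator: 0.161 * 628.6 = 101.2046
RT60 = 101.2046 / 42.8 = 2.365

2.365 s


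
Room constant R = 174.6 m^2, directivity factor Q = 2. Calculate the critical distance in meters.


Given values:
  R = 174.6 m^2, Q = 2
Formula: d_c = 0.141 * sqrt(Q * R)
Compute Q * R = 2 * 174.6 = 349.2
Compute sqrt(349.2) = 18.6869
d_c = 0.141 * 18.6869 = 2.635

2.635 m


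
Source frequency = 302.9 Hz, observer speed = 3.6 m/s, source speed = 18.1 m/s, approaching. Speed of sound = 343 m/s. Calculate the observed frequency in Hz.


Given values:
  f_s = 302.9 Hz, v_o = 3.6 m/s, v_s = 18.1 m/s
  Direction: approaching
Formula: f_o = f_s * (c + v_o) / (c - v_s)
Numerator: c + v_o = 343 + 3.6 = 346.6
Denominator: c - v_s = 343 - 18.1 = 324.9
f_o = 302.9 * 346.6 / 324.9 = 323.13

323.13 Hz


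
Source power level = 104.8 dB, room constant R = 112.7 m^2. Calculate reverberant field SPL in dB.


Given values:
  Lw = 104.8 dB, R = 112.7 m^2
Formula: SPL = Lw + 10 * log10(4 / R)
Compute 4 / R = 4 / 112.7 = 0.035492
Compute 10 * log10(0.035492) = -14.4987
SPL = 104.8 + (-14.4987) = 90.3

90.3 dB


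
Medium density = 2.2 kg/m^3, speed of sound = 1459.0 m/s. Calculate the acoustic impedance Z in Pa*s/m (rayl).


Given values:
  rho = 2.2 kg/m^3
  c = 1459.0 m/s
Formula: Z = rho * c
Z = 2.2 * 1459.0
Z = 3209.8

3209.8 rayl


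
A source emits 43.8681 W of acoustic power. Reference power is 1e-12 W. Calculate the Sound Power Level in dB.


Given values:
  W = 43.8681 W
  W_ref = 1e-12 W
Formula: SWL = 10 * log10(W / W_ref)
Compute ratio: W / W_ref = 43868100000000
Compute log10: log10(43868100000000) = 13.642149
Multiply: SWL = 10 * 13.642149 = 136.42

136.42 dB


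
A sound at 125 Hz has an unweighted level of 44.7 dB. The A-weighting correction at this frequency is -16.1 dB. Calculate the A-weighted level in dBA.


Given values:
  SPL = 44.7 dB
  A-weighting at 125 Hz = -16.1 dB
Formula: L_A = SPL + A_weight
L_A = 44.7 + (-16.1)
L_A = 28.6

28.6 dBA


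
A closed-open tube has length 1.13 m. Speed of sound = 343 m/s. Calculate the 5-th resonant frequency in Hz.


Given values:
  Tube type: closed-open, L = 1.13 m, c = 343 m/s, n = 5
Formula: f_n = (2n - 1) * c / (4 * L)
Compute 2n - 1 = 2*5 - 1 = 9
Compute 4 * L = 4 * 1.13 = 4.52
f = 9 * 343 / 4.52
f = 682.96

682.96 Hz


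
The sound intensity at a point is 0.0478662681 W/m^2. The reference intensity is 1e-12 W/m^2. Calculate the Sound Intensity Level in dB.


Given values:
  I = 0.0478662681 W/m^2
  I_ref = 1e-12 W/m^2
Formula: SIL = 10 * log10(I / I_ref)
Compute ratio: I / I_ref = 47866268100
Compute log10: log10(47866268100) = 10.68003
Multiply: SIL = 10 * 10.68003 = 106.8

106.8 dB
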